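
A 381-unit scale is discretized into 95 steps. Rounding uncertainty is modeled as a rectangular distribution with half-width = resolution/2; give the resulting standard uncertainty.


resolution = range / divisions
resolution = 381 / 95 = 4.0105263
u_res = resolution / (2*sqrt(3))
u_res = 4.0105263 / 3.4641016
u_res = 1.1577

1.1577


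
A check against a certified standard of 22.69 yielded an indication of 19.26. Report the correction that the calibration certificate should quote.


Correction = standard - reading
= 22.69 - 19.26
= 3.4300

3.4300


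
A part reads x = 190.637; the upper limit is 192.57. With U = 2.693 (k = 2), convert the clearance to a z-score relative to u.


u = U / k = 2.693 / 2 = 1.3465
margin = |USL - x| = |192.57 - 190.637| = 1.933
z = margin / u = 1.933 / 1.3465
z = 1.4356

1.4356


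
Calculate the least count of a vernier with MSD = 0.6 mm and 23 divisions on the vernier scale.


LC = MSD / n_div
= 0.6 / 23
= 0.0261

0.0261


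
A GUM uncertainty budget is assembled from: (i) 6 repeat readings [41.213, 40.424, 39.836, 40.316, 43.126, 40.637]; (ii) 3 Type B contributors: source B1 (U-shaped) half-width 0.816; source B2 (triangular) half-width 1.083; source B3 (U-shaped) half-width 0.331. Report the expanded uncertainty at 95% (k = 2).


mean = (41.213 + 40.424 + 39.836 + 40.316 + 43.126 + 40.637) / 6 = 40.92533333
s = sqrt(sum((x - mean)^2)/(n-1)) = 1.1677407
u_A = s / sqrt(n) = 1.1677407 / sqrt(6) = 0.47672814
u_B1 = 0.816 / sqrt(2) = 0.57699913
u_B2 = 1.083 / sqrt(6) = 0.4421329
u_B3 = 0.331 / sqrt(2) = 0.23405234
uc = sqrt(0.47672814^2 + 0.57699913^2 + 0.4421329^2 + 0.23405234^2) = 0.90025536
U = k * uc = 2 * 0.90025536
U = 1.8005

1.8005


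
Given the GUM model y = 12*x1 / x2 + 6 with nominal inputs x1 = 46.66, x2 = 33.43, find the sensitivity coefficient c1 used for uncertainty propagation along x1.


y = 12*x1 / x2 + 6
dy/dx1 = 12/x2
Evaluate at x2 = 33.43: c1 = 12 / 33.43
c1 = 0.3590

0.3590


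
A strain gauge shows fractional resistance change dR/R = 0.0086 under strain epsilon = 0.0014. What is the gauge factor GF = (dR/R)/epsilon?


GF = (dR/R) / epsilon
= 0.0086 / 0.0014
= 6.1429

6.1429


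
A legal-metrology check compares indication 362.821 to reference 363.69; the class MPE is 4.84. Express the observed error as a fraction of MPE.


e = indication - reference = 362.821 - 363.69 = -0.8690
|e| = 0.8690
ratio = |e| / MPE = 0.8690 / 4.84
ratio = 0.1795

0.1795


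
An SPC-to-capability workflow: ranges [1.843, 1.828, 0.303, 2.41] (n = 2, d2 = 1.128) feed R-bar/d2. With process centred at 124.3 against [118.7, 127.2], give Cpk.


R_bar = (1.843 + 1.828 + 0.303 + 2.41) / 4 = 1.596
sigma = R_bar / d2 = 1.596 / 1.128 = 1.4148936
Cp = (USL - LSL)/(6*sigma) = (127.2 - 118.7)/(6*1.4148936) = 1.0013
Cpu = (127.2 - 124.3)/(3*1.4148936) = 0.6832
Cpl = (124.3 - 118.7)/(3*1.4148936) = 1.3193
Cpk = min(Cpu, Cpl) = 0.6832

0.6832


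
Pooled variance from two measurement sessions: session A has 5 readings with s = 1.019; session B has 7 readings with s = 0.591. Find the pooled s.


s_p = sqrt(((n1-1)*s1^2 + (n2-1)*s2^2) / (n1+n2-2))
numerator = (5-1)*1.019^2 + (7-1)*0.591^2 = 4.153444 + 2.095686 = 6.24913
denominator = 5 + 7 - 2 = 10
s_p^2 = 6.24913 / 10 = 0.624913
s_p = sqrt(0.624913) = 0.7905

0.7905


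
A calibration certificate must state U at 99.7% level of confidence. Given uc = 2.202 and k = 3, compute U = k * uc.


U = k * uc
U = 3 * 2.202
U = 6.6060

6.6060


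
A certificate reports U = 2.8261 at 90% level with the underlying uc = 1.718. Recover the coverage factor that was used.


k = U / uc
k = 2.8261 / 1.718
k = 1.645

1.645


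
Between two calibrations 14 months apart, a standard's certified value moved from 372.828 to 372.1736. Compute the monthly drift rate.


rate = (v2 - v1) / months
= (372.1736 - 372.828) / 14
= -0.6544 / 14
= -0.0467

-0.0467


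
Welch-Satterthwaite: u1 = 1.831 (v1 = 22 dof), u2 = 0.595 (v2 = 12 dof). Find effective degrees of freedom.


uc = sqrt(u1^2 + u2^2) = sqrt(1.831^2 + 0.595^2) = 1.9252496
v_eff = uc^4 / (u1^4/v1 + u2^4/v2)
= 1.9252496^4 / (1.831^4/22 + 0.595^4/12)
= 13.73878 / 0.52133835
v_eff = 26.3529

26.3529


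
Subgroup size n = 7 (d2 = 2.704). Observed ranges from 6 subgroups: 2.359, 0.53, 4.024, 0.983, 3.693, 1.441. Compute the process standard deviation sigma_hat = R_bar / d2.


R_bar = (2.359 + 0.53 + 4.024 + 0.983 + 3.693 + 1.441) / 6
R_bar = 13.03 / 6 = 2.1716667
sigma_hat = R_bar / d2 = 2.1716667 / 2.704 = 0.8031

0.8031


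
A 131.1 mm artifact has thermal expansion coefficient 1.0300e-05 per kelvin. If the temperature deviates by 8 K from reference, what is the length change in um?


dL = L * alpha * dT
= 131.1 * 1.0300e-05 * 8
= 0.0108026 mm
dL_um = 0.0108026 * 1000 = 10.8026 um

10.8026


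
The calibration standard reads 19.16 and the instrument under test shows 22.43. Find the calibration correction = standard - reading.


Correction = standard - reading
= 19.16 - 22.43
= -3.2700

-3.2700


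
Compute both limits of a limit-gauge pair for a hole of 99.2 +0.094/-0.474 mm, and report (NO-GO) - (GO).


GO = nominal - lower_tol (smallest hole = maximum material condition)
GO = 99.2 - 0.474 = 98.726
NO-GO = nominal + upper_tol (largest hole = least material condition)
NO-GO = 99.2 + 0.094 = 99.294
spread = NO-GO - GO = 99.294 - 98.726 = 0.5680

0.5680


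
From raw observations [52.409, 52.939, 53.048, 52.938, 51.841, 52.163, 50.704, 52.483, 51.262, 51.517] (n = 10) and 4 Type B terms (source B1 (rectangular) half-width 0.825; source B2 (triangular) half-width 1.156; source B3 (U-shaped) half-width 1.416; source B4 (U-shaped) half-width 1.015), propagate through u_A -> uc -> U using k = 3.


mean = (52.409 + 52.939 + 53.048 + 52.938 + 51.841 + 52.163 + 50.704 + 52.483 + 51.262 + 51.517) / 10 = 52.1304
s = sqrt(sum((x - mean)^2)/(n-1)) = 0.7887963
u_A = s / sqrt(n) = 0.7887963 / sqrt(10) = 0.24943929
u_B1 = 0.825 / sqrt(3) = 0.47631397
u_B2 = 1.156 / sqrt(6) = 0.47193502
u_B3 = 1.416 / sqrt(2) = 1.0012632
u_B4 = 1.015 / sqrt(2) = 0.71771338
uc = sqrt(0.24943929^2 + 0.47631397^2 + 0.47193502^2 + 1.0012632^2 + 0.71771338^2) = 1.4245905
U = k * uc = 3 * 1.4245905
U = 4.2738

4.2738


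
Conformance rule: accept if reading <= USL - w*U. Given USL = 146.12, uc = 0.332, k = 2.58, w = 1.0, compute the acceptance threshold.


U = k * uc = 2.58 * 0.332 = 0.85656
guard band g = w * U = 1.0 * 0.85656 = 0.85656
AL = USL - g = 146.12 - 0.85656
AL = 145.2634

145.2634


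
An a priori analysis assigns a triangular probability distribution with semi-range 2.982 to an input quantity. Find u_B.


u_B = half_width / sqrt(6)
u_B = 2.982 / 2.4494897
u_B = 1.2174

1.2174


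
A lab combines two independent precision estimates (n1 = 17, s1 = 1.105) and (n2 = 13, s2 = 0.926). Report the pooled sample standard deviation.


s_p = sqrt(((n1-1)*s1^2 + (n2-1)*s2^2) / (n1+n2-2))
numerator = (17-1)*1.105^2 + (13-1)*0.926^2 = 19.5364 + 10.289712 = 29.826112
denominator = 17 + 13 - 2 = 28
s_p^2 = 29.826112 / 28 = 1.0652183
s_p = sqrt(1.0652183) = 1.0321

1.0321


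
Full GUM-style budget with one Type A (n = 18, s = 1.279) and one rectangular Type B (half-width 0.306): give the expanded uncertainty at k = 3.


u_A = s / sqrt(n) = 1.279 / sqrt(18) = 0.30146319
u_B = half_width / sqrt(3) = 0.306 / sqrt(3) = 0.17666918
uc = sqrt(u_A^2 + u_B^2) = sqrt(0.30146319^2 + 0.17666918^2) = 0.34941673
U = k * uc = 3 * 0.34941673
U = 1.0483

1.0483


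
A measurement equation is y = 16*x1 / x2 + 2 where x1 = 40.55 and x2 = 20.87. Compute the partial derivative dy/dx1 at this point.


y = 16*x1 / x2 + 2
dy/dx1 = 16/x2
Evaluate at x2 = 20.87: c1 = 16 / 20.87
c1 = 0.7667

0.7667


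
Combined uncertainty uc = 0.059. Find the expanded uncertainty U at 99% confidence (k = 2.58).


U = k * uc
U = 2.58 * 0.059
U = 0.1522

0.1522


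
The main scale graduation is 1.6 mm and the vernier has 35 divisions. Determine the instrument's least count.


LC = MSD / n_div
= 1.6 / 35
= 0.0457

0.0457


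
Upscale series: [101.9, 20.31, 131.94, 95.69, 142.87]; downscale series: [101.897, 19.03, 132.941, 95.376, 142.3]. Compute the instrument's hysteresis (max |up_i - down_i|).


|101.9 - 101.897| = 0.0030
|20.31 - 19.03| = 1.2800
|131.94 - 132.941| = 1.0010
|95.69 - 95.376| = 0.3140
|142.87 - 142.3| = 0.5700
hysteresis = max(diffs) = 1.2800

1.2800


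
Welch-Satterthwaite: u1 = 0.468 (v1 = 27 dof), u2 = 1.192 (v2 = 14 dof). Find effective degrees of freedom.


uc = sqrt(u1^2 + u2^2) = sqrt(0.468^2 + 1.192^2) = 1.2805811
v_eff = uc^4 / (u1^4/v1 + u2^4/v2)
= 1.2805811^4 / (0.468^4/27 + 1.192^4/14)
= 2.6892325 / 0.14598062
v_eff = 18.4218

18.4218


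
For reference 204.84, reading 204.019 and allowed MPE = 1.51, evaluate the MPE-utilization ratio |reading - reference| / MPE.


e = indication - reference = 204.019 - 204.84 = -0.8210
|e| = 0.8210
ratio = |e| / MPE = 0.8210 / 1.51
ratio = 0.5437

0.5437


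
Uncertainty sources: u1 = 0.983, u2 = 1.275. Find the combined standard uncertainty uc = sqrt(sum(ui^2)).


uc = sqrt(0.983^2 + 1.275^2)
uc = sqrt(2.591914)
uc = 1.6099

1.6099


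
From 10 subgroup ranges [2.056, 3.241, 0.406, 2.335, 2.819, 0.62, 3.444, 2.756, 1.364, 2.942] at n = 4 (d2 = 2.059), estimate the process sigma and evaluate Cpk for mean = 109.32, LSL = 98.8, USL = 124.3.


R_bar = (2.056 + 3.241 + 0.406 + 2.335 + 2.819 + 0.62 + 3.444 + 2.756 + 1.364 + 2.942) / 10 = 2.1983
sigma = R_bar / d2 = 2.1983 / 2.059 = 1.0676542
Cp = (USL - LSL)/(6*sigma) = (124.3 - 98.8)/(6*1.0676542) = 3.9807
Cpu = (124.3 - 109.32)/(3*1.0676542) = 4.6769
Cpl = (109.32 - 98.8)/(3*1.0676542) = 3.2845
Cpk = min(Cpu, Cpl) = 3.2845

3.2845


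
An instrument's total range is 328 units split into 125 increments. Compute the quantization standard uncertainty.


resolution = range / divisions
resolution = 328 / 125 = 2.624
u_res = resolution / (2*sqrt(3))
u_res = 2.624 / 3.4641016
u_res = 0.7575

0.7575


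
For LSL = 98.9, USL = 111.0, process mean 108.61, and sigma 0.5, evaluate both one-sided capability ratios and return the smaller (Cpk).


Cpu = (USL - mean) / (3*sigma) = (111.0 - 108.61) / (3*0.5) = 1.5933
Cpl = (mean - LSL) / (3*sigma) = (108.61 - 98.9) / (3*0.5) = 6.4733
Cpk = min(Cpu, Cpl) = 1.5933

1.5933


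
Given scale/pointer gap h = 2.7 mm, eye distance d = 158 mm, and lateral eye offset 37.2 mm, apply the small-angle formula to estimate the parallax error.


error = h * offset / d
= 2.7 * 37.2 / 158
= 0.6357

0.6357


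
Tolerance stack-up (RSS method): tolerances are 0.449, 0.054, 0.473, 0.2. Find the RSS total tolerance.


RSS = sqrt(0.449^2 + 0.054^2 + 0.473^2 + 0.2^2)
= sqrt(0.468246)
= 0.6843

0.6843


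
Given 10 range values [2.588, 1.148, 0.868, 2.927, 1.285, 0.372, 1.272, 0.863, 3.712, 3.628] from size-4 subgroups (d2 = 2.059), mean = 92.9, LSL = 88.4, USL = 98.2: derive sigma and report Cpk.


R_bar = (2.588 + 1.148 + 0.868 + 2.927 + 1.285 + 0.372 + 1.272 + 0.863 + 3.712 + 3.628) / 10 = 1.8663
sigma = R_bar / d2 = 1.8663 / 2.059 = 0.90641088
Cp = (USL - LSL)/(6*sigma) = (98.2 - 88.4)/(6*0.90641088) = 1.8020
Cpu = (98.2 - 92.9)/(3*0.90641088) = 1.9491
Cpl = (92.9 - 88.4)/(3*0.90641088) = 1.6549
Cpk = min(Cpu, Cpl) = 1.6549

1.6549


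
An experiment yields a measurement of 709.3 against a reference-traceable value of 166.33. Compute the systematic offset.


Systematic error = measured - true
= 709.3 - 166.33
= 542.9700

542.9700


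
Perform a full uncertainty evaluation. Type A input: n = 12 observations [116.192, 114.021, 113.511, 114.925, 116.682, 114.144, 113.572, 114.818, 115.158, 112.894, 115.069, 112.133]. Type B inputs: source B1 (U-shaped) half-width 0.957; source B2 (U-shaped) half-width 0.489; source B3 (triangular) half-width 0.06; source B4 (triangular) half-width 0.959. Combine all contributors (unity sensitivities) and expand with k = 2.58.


mean = (116.192 + 114.021 + 113.511 + 114.925 + 116.682 + 114.144 + 113.572 + 114.818 + 115.158 + 112.894 + 115.069 + 112.133) / 12 = 114.4265833
s = sqrt(sum((x - mean)^2)/(n-1)) = 1.3133991
u_A = s / sqrt(n) = 1.3133991 / sqrt(12) = 0.37914566
u_B1 = 0.957 / sqrt(2) = 0.67670119
u_B2 = 0.489 / sqrt(2) = 0.34577522
u_B3 = 0.06 / sqrt(6) = 0.024494897
u_B4 = 0.959 / sqrt(6) = 0.39151011
uc = sqrt(0.37914566^2 + 0.67670119^2 + 0.34577522^2 + 0.024494897^2 + 0.39151011^2) = 0.93547667
U = k * uc = 2.58 * 0.93547667
U = 2.4135

2.4135


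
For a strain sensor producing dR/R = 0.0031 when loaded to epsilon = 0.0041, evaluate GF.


GF = (dR/R) / epsilon
= 0.0031 / 0.0041
= 0.7561

0.7561


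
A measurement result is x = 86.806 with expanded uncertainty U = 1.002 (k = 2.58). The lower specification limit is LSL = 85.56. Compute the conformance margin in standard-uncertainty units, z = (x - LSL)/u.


u = U / k = 1.002 / 2.58 = 0.38837209
margin = |LSL - x| = |85.56 - 86.806| = 1.246
z = margin / u = 1.246 / 0.38837209
z = 3.2083

3.2083


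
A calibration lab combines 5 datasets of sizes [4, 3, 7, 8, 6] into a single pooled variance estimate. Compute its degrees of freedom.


nu = sum_i (n_i - 1)
nu = ((4 - 1) + (3 - 1) + (7 - 1) + (8 - 1) + (6 - 1))
nu = 3 + 2 + 6 + 7 + 5
nu = 23

23


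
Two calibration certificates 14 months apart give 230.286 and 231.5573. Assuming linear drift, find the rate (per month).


rate = (v2 - v1) / months
= (231.5573 - 230.286) / 14
= 1.2713 / 14
= 0.0908

0.0908


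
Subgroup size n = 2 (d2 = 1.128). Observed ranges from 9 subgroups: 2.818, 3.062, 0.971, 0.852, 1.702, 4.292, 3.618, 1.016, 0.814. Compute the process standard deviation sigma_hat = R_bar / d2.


R_bar = (2.818 + 3.062 + 0.971 + 0.852 + 1.702 + 4.292 + 3.618 + 1.016 + 0.814) / 9
R_bar = 19.145 / 9 = 2.1272222
sigma_hat = R_bar / d2 = 2.1272222 / 1.128 = 1.8858

1.8858


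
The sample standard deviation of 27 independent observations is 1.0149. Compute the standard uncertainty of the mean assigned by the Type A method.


u_A = s / sqrt(n)
u_A = 1.0149 / sqrt(27)
u_A = 1.0149 / 5.1961524
u_A = 0.1953

0.1953


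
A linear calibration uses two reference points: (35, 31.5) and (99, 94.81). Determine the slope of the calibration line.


slope = (y2 - y1) / (x2 - x1)
= (94.81 - 31.5) / (99 - 35)
= 63.3100 / 64
= 0.9892

0.9892


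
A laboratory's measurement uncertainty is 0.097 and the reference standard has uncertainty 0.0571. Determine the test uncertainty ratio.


TUR = u_lab / u_ref
= 0.097 / 0.0571
= 1.6988

1.6988


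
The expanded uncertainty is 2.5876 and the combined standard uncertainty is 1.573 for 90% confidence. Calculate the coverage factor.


k = U / uc
k = 2.5876 / 1.573
k = 1.645

1.645


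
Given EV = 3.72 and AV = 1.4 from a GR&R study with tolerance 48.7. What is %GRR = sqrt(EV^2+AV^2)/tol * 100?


GRR = sqrt(EV^2 + AV^2) = sqrt(3.72^2 + 1.4^2) = 3.9747201
%GRR = GRR / tol * 100 = 3.9747201 / 48.7 * 100
%GRR = 8.1616

8.1616


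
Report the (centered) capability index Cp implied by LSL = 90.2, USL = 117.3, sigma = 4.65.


Cp = (USL - LSL) / (6 * sigma)
= (117.3 - 90.2) / (6 * 4.65)
= 27.1000 / 27.9000
= 0.9713

0.9713


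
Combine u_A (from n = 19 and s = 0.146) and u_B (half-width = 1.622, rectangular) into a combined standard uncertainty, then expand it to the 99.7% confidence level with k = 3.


u_A = s / sqrt(n) = 0.146 / sqrt(19) = 0.033494697
u_B = half_width / sqrt(3) = 1.622 / sqrt(3) = 0.93646214
uc = sqrt(u_A^2 + u_B^2) = sqrt(0.033494697^2 + 0.93646214^2) = 0.93706096
U = k * uc = 3 * 0.93706096
U = 2.8112

2.8112


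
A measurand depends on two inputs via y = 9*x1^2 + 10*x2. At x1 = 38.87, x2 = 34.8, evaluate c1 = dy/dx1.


y = 9*x1^2 + 10*x2
dy/dx1 = 2*9*x1
Evaluate at x1 = 38.87: c1 = 18 * 38.87
c1 = 699.6600

699.6600


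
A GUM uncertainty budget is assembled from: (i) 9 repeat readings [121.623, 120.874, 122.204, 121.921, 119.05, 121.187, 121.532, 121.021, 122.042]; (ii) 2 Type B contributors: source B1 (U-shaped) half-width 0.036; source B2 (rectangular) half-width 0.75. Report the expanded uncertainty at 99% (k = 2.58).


mean = (121.623 + 120.874 + 122.204 + 121.921 + 119.05 + 121.187 + 121.532 + 121.021 + 122.042) / 9 = 121.2726667
s = sqrt(sum((x - mean)^2)/(n-1)) = 0.95127782
u_A = s / sqrt(n) = 0.95127782 / sqrt(9) = 0.31709261
u_B1 = 0.036 / sqrt(2) = 0.025455844
u_B2 = 0.75 / sqrt(3) = 0.4330127
uc = sqrt(0.31709261^2 + 0.025455844^2 + 0.4330127^2) = 0.53730412
U = k * uc = 2.58 * 0.53730412
U = 1.3862

1.3862


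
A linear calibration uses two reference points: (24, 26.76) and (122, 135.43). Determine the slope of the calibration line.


slope = (y2 - y1) / (x2 - x1)
= (135.43 - 26.76) / (122 - 24)
= 108.6700 / 98
= 1.1089

1.1089


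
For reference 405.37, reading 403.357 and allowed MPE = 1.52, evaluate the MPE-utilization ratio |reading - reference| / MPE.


e = indication - reference = 403.357 - 405.37 = -2.0130
|e| = 2.0130
ratio = |e| / MPE = 2.0130 / 1.52
ratio = 1.3243

1.3243


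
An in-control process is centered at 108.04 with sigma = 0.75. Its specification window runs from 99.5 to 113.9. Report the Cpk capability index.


Cpu = (USL - mean) / (3*sigma) = (113.9 - 108.04) / (3*0.75) = 2.6044
Cpl = (mean - LSL) / (3*sigma) = (108.04 - 99.5) / (3*0.75) = 3.7956
Cpk = min(Cpu, Cpl) = 2.6044

2.6044


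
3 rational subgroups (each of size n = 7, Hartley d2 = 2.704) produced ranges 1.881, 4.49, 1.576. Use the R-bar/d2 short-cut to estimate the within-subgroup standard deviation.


R_bar = (1.881 + 4.49 + 1.576) / 3
R_bar = 7.947 / 3 = 2.649
sigma_hat = R_bar / d2 = 2.649 / 2.704 = 0.9797

0.9797


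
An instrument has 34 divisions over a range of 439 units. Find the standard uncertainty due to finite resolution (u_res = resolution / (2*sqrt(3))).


resolution = range / divisions
resolution = 439 / 34 = 12.911765
u_res = resolution / (2*sqrt(3))
u_res = 12.911765 / 3.4641016
u_res = 3.7273

3.7273


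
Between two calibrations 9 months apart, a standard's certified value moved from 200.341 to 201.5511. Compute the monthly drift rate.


rate = (v2 - v1) / months
= (201.5511 - 200.341) / 9
= 1.2101 / 9
= 0.1345

0.1345


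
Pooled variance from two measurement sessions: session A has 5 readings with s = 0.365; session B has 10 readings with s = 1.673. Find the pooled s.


s_p = sqrt(((n1-1)*s1^2 + (n2-1)*s2^2) / (n1+n2-2))
numerator = (5-1)*0.365^2 + (10-1)*1.673^2 = 0.5329 + 25.190361 = 25.723261
denominator = 5 + 10 - 2 = 13
s_p^2 = 25.723261 / 13 = 1.9787124
s_p = sqrt(1.9787124) = 1.4067

1.4067


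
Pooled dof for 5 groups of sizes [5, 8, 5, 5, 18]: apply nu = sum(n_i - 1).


nu = sum_i (n_i - 1)
nu = ((5 - 1) + (8 - 1) + (5 - 1) + (5 - 1) + (18 - 1))
nu = 4 + 7 + 4 + 4 + 17
nu = 36

36


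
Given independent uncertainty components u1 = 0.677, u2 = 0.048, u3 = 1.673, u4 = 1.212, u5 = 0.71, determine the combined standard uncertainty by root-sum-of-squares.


uc = sqrt(0.677^2 + 0.048^2 + 1.673^2 + 1.212^2 + 0.71^2)
uc = sqrt(5.232606)
uc = 2.2875

2.2875


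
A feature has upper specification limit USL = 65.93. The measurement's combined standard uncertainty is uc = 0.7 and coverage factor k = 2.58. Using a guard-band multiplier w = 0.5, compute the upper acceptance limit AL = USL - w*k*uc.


U = k * uc = 2.58 * 0.7 = 1.806
guard band g = w * U = 0.5 * 1.806 = 0.903
AL = USL - g = 65.93 - 0.903
AL = 65.0270

65.0270


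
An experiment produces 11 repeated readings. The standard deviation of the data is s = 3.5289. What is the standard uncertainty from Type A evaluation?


u_A = s / sqrt(n)
u_A = 3.5289 / sqrt(11)
u_A = 3.5289 / 3.3166248
u_A = 1.0640

1.0640


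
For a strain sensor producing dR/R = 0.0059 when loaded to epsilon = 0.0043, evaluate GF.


GF = (dR/R) / epsilon
= 0.0059 / 0.0043
= 1.3721

1.3721


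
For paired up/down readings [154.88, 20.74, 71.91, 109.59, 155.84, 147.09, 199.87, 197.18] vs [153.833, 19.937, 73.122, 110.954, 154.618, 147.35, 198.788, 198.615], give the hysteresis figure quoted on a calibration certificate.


|154.88 - 153.833| = 1.0470
|20.74 - 19.937| = 0.8030
|71.91 - 73.122| = 1.2120
|109.59 - 110.954| = 1.3640
|155.84 - 154.618| = 1.2220
|147.09 - 147.35| = 0.2600
|199.87 - 198.788| = 1.0820
|197.18 - 198.615| = 1.4350
hysteresis = max(diffs) = 1.4350

1.4350


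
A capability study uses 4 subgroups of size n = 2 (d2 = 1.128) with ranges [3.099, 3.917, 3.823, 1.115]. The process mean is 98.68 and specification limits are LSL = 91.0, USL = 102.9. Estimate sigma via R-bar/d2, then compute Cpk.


R_bar = (3.099 + 3.917 + 3.823 + 1.115) / 4 = 2.9885
sigma = R_bar / d2 = 2.9885 / 1.128 = 2.6493794
Cp = (USL - LSL)/(6*sigma) = (102.9 - 91.0)/(6*2.6493794) = 0.7486
Cpu = (102.9 - 98.68)/(3*2.6493794) = 0.5309
Cpl = (98.68 - 91.0)/(3*2.6493794) = 0.9663
Cpk = min(Cpu, Cpl) = 0.5309

0.5309


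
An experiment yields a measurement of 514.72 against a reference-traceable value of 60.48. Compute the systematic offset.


Systematic error = measured - true
= 514.72 - 60.48
= 454.2400

454.2400


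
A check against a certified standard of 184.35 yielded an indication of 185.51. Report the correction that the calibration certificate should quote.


Correction = standard - reading
= 184.35 - 185.51
= -1.1600

-1.1600


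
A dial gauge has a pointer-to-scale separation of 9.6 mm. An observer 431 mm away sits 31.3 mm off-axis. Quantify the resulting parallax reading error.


error = h * offset / d
= 9.6 * 31.3 / 431
= 0.6972

0.6972


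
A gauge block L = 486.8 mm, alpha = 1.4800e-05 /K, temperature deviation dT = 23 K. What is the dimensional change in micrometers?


dL = L * alpha * dT
= 486.8 * 1.4800e-05 * 23
= 0.1657067 mm
dL_um = 0.1657067 * 1000 = 165.7067 um

165.7067


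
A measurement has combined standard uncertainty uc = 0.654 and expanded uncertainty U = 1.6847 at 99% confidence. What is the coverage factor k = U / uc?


k = U / uc
k = 1.6847 / 0.654
k = 2.576

2.576


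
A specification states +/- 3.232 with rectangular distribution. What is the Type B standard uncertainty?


u_B = half_width / sqrt(3)
u_B = 3.232 / 1.7320508
u_B = 1.8660

1.8660


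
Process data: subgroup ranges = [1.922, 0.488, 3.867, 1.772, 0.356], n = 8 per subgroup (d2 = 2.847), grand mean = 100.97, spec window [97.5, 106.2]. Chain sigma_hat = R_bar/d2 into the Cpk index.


R_bar = (1.922 + 0.488 + 3.867 + 1.772 + 0.356) / 5 = 1.681
sigma = R_bar / d2 = 1.681 / 2.847 = 0.59044608
Cp = (USL - LSL)/(6*sigma) = (106.2 - 97.5)/(6*0.59044608) = 2.4558
Cpu = (106.2 - 100.97)/(3*0.59044608) = 2.9526
Cpl = (100.97 - 97.5)/(3*0.59044608) = 1.9590
Cpk = min(Cpu, Cpl) = 1.9590

1.9590


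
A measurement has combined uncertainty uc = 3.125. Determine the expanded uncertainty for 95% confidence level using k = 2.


U = k * uc
U = 2 * 3.125
U = 6.2500

6.2500


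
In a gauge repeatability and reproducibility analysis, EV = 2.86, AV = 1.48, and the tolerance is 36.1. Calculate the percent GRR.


GRR = sqrt(EV^2 + AV^2) = sqrt(2.86^2 + 1.48^2) = 3.2202484
%GRR = GRR / tol * 100 = 3.2202484 / 36.1 * 100
%GRR = 8.9204

8.9204


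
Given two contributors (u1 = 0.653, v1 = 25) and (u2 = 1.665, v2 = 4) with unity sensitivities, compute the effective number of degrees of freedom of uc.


uc = sqrt(u1^2 + u2^2) = sqrt(0.653^2 + 1.665^2) = 1.7884725
v_eff = uc^4 / (u1^4/v1 + u2^4/v2)
= 1.7884725^4 / (0.653^4/25 + 1.665^4/4)
= 10.231259 / 1.9285808
v_eff = 5.3051

5.3051


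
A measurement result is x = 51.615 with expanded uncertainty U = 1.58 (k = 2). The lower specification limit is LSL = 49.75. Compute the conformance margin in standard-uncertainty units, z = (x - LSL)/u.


u = U / k = 1.58 / 2 = 0.79
margin = |LSL - x| = |49.75 - 51.615| = 1.865
z = margin / u = 1.865 / 0.79
z = 2.3608

2.3608


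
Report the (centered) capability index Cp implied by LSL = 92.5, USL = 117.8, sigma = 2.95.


Cp = (USL - LSL) / (6 * sigma)
= (117.8 - 92.5) / (6 * 2.95)
= 25.3000 / 17.7000
= 1.4294

1.4294


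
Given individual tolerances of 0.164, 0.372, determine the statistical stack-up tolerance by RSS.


RSS = sqrt(0.164^2 + 0.372^2)
= sqrt(0.16528)
= 0.4065

0.4065


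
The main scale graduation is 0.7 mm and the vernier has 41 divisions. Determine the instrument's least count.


LC = MSD / n_div
= 0.7 / 41
= 0.0171

0.0171


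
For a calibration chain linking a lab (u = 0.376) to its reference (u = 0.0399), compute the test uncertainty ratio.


TUR = u_lab / u_ref
= 0.376 / 0.0399
= 9.4236

9.4236


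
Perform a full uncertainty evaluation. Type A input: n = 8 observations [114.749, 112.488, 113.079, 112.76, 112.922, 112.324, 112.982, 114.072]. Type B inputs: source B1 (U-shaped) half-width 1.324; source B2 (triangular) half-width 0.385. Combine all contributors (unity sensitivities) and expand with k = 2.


mean = (114.749 + 112.488 + 113.079 + 112.76 + 112.922 + 112.324 + 112.982 + 114.072) / 8 = 113.172
s = sqrt(sum((x - mean)^2)/(n-1)) = 0.82469752
u_A = s / sqrt(n) = 0.82469752 / sqrt(8) = 0.2915746
u_B1 = 1.324 / sqrt(2) = 0.93620938
u_B2 = 0.385 / sqrt(6) = 0.15717559
uc = sqrt(0.2915746^2 + 0.93620938^2 + 0.15717559^2) = 0.99308002
U = k * uc = 2 * 0.99308002
U = 1.9862

1.9862


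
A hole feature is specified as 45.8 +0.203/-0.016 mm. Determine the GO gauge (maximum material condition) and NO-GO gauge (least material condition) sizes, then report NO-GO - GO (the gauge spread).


GO = nominal - lower_tol (smallest hole = maximum material condition)
GO = 45.8 - 0.016 = 45.784
NO-GO = nominal + upper_tol (largest hole = least material condition)
NO-GO = 45.8 + 0.203 = 46.003
spread = NO-GO - GO = 46.003 - 45.784 = 0.2190

0.2190


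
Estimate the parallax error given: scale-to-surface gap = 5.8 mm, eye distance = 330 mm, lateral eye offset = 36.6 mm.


error = h * offset / d
= 5.8 * 36.6 / 330
= 0.6433

0.6433


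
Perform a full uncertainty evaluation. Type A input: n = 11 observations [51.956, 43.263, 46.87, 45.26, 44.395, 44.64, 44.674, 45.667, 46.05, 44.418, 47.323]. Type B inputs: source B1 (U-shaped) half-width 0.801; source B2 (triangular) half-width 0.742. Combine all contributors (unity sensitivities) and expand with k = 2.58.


mean = (51.956 + 43.263 + 46.87 + 45.26 + 44.395 + 44.64 + 44.674 + 45.667 + 46.05 + 44.418 + 47.323) / 11 = 45.86509091
s = sqrt(sum((x - mean)^2)/(n-1)) = 2.3370867
u_A = s / sqrt(n) = 2.3370867 / sqrt(11) = 0.70465815
u_B1 = 0.801 / sqrt(2) = 0.56639253
u_B2 = 0.742 / sqrt(6) = 0.30292023
uc = sqrt(0.70465815^2 + 0.56639253^2 + 0.30292023^2) = 0.9534696
U = k * uc = 2.58 * 0.9534696
U = 2.4600

2.4600


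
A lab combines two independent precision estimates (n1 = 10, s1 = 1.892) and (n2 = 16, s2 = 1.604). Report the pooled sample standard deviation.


s_p = sqrt(((n1-1)*s1^2 + (n2-1)*s2^2) / (n1+n2-2))
numerator = (10-1)*1.892^2 + (16-1)*1.604^2 = 32.216976 + 38.59224 = 70.809216
denominator = 10 + 16 - 2 = 24
s_p^2 = 70.809216 / 24 = 2.950384
s_p = sqrt(2.950384) = 1.7177

1.7177


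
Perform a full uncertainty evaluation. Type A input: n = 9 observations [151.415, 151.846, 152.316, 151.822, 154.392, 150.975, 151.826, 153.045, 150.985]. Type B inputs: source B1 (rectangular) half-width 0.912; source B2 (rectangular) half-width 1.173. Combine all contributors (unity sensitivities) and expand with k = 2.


mean = (151.415 + 151.846 + 152.316 + 151.822 + 154.392 + 150.975 + 151.826 + 153.045 + 150.985) / 9 = 152.0691111
s = sqrt(sum((x - mean)^2)/(n-1)) = 1.0827805
u_A = s / sqrt(n) = 1.0827805 / sqrt(9) = 0.36092683
u_B1 = 0.912 / sqrt(3) = 0.52654345
u_B2 = 1.173 / sqrt(3) = 0.67723187
uc = sqrt(0.36092683^2 + 0.52654345^2 + 0.67723187^2) = 0.93067674
U = k * uc = 2 * 0.93067674
U = 1.8614

1.8614


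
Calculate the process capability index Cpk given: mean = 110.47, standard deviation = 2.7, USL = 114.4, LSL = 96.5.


Cpu = (USL - mean) / (3*sigma) = (114.4 - 110.47) / (3*2.7) = 0.4852
Cpl = (mean - LSL) / (3*sigma) = (110.47 - 96.5) / (3*2.7) = 1.7247
Cpk = min(Cpu, Cpl) = 0.4852

0.4852


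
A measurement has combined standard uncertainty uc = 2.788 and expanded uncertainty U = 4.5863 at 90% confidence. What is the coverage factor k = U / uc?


k = U / uc
k = 4.5863 / 2.788
k = 1.645

1.645


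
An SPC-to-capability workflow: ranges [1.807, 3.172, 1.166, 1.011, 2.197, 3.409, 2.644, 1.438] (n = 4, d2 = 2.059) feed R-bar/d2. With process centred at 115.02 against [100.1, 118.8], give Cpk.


R_bar = (1.807 + 3.172 + 1.166 + 1.011 + 2.197 + 3.409 + 2.644 + 1.438) / 8 = 2.1055
sigma = R_bar / d2 = 2.1055 / 2.059 = 1.0225838
Cp = (USL - LSL)/(6*sigma) = (118.8 - 100.1)/(6*1.0225838) = 3.0478
Cpu = (118.8 - 115.02)/(3*1.0225838) = 1.2322
Cpl = (115.02 - 100.1)/(3*1.0225838) = 4.8635
Cpk = min(Cpu, Cpl) = 1.2322

1.2322


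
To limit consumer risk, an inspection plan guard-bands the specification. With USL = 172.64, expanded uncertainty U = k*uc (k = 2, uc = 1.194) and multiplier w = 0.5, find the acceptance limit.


U = k * uc = 2 * 1.194 = 2.388
guard band g = w * U = 0.5 * 2.388 = 1.194
AL = USL - g = 172.64 - 1.194
AL = 171.4460

171.4460


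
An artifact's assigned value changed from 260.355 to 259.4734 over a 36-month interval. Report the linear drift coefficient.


rate = (v2 - v1) / months
= (259.4734 - 260.355) / 36
= -0.8816 / 36
= -0.0245

-0.0245


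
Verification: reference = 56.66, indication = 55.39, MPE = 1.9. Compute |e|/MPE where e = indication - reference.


e = indication - reference = 55.39 - 56.66 = -1.2700
|e| = 1.2700
ratio = |e| / MPE = 1.2700 / 1.9
ratio = 0.6684

0.6684


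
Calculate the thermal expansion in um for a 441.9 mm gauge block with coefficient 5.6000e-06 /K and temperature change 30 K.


dL = L * alpha * dT
= 441.9 * 5.6000e-06 * 30
= 0.0742392 mm
dL_um = 0.0742392 * 1000 = 74.2392 um

74.2392


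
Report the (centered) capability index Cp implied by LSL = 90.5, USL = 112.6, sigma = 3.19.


Cp = (USL - LSL) / (6 * sigma)
= (112.6 - 90.5) / (6 * 3.19)
= 22.1000 / 19.1400
= 1.1546

1.1546


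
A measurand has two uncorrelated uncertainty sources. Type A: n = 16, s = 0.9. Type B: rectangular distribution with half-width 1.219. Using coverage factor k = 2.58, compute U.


u_A = s / sqrt(n) = 0.9 / sqrt(16) = 0.225
u_B = half_width / sqrt(3) = 1.219 / sqrt(3) = 0.70378998
uc = sqrt(u_A^2 + u_B^2) = sqrt(0.225^2 + 0.70378998^2) = 0.73888114
U = k * uc = 2.58 * 0.73888114
U = 1.9063

1.9063


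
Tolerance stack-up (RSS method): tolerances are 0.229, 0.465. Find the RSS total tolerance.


RSS = sqrt(0.229^2 + 0.465^2)
= sqrt(0.268666)
= 0.5183

0.5183


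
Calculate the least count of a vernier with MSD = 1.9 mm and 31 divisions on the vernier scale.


LC = MSD / n_div
= 1.9 / 31
= 0.0613

0.0613


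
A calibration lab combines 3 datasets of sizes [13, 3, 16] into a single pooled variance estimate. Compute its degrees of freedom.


nu = sum_i (n_i - 1)
nu = ((13 - 1) + (3 - 1) + (16 - 1))
nu = 12 + 2 + 15
nu = 29

29


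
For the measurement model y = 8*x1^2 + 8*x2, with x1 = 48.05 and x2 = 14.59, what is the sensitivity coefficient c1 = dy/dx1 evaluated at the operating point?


y = 8*x1^2 + 8*x2
dy/dx1 = 2*8*x1
Evaluate at x1 = 48.05: c1 = 16 * 48.05
c1 = 768.8000

768.8000


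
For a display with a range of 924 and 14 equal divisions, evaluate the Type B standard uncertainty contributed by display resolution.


resolution = range / divisions
resolution = 924 / 14 = 66
u_res = resolution / (2*sqrt(3))
u_res = 66 / 3.4641016
u_res = 19.0526

19.0526


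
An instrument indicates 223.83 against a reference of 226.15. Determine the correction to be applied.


Correction = standard - reading
= 226.15 - 223.83
= 2.3200

2.3200


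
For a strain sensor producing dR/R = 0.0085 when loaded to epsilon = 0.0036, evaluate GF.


GF = (dR/R) / epsilon
= 0.0085 / 0.0036
= 2.3611

2.3611


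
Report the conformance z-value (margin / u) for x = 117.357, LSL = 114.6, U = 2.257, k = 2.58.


u = U / k = 2.257 / 2.58 = 0.8748062
margin = |LSL - x| = |114.6 - 117.357| = 2.757
z = margin / u = 2.757 / 0.8748062
z = 3.1516

3.1516


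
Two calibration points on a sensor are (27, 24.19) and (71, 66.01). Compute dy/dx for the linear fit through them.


slope = (y2 - y1) / (x2 - x1)
= (66.01 - 24.19) / (71 - 27)
= 41.8200 / 44
= 0.9505

0.9505


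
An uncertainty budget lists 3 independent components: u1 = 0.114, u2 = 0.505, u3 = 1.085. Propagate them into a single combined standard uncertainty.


uc = sqrt(0.114^2 + 0.505^2 + 1.085^2)
uc = sqrt(1.445246)
uc = 1.2022

1.2022


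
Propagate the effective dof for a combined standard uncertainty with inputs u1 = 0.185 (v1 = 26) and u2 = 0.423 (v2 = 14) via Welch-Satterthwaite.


uc = sqrt(u1^2 + u2^2) = sqrt(0.185^2 + 0.423^2) = 0.46168604
v_eff = uc^4 / (u1^4/v1 + u2^4/v2)
= 0.46168604^4 / (0.185^4/26 + 0.423^4/14)
= 0.045434628 / 0.0023318796
v_eff = 19.4841

19.4841


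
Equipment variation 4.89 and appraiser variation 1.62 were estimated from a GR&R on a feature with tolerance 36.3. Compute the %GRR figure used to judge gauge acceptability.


GRR = sqrt(EV^2 + AV^2) = sqrt(4.89^2 + 1.62^2) = 5.151359
%GRR = GRR / tol * 100 = 5.151359 / 36.3 * 100
%GRR = 14.1911

14.1911


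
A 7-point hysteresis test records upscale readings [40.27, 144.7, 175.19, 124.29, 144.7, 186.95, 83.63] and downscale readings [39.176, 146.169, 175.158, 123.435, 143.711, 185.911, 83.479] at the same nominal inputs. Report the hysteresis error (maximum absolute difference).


|40.27 - 39.176| = 1.0940
|144.7 - 146.169| = 1.4690
|175.19 - 175.158| = 0.0320
|124.29 - 123.435| = 0.8550
|144.7 - 143.711| = 0.9890
|186.95 - 185.911| = 1.0390
|83.63 - 83.479| = 0.1510
hysteresis = max(diffs) = 1.4690

1.4690


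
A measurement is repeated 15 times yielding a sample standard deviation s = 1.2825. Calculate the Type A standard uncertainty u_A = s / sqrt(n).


u_A = s / sqrt(n)
u_A = 1.2825 / sqrt(15)
u_A = 1.2825 / 3.8729833
u_A = 0.3311

0.3311


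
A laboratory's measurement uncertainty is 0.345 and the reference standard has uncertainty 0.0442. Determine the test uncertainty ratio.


TUR = u_lab / u_ref
= 0.345 / 0.0442
= 7.8054

7.8054


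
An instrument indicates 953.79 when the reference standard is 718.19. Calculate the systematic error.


Systematic error = measured - true
= 953.79 - 718.19
= 235.6000

235.6000


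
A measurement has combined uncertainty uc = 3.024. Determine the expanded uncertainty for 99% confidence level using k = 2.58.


U = k * uc
U = 2.58 * 3.024
U = 7.8019

7.8019


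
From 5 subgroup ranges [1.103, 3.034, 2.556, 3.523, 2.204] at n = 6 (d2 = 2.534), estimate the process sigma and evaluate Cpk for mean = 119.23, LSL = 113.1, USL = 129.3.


R_bar = (1.103 + 3.034 + 2.556 + 3.523 + 2.204) / 5 = 2.484
sigma = R_bar / d2 = 2.484 / 2.534 = 0.98026835
Cp = (USL - LSL)/(6*sigma) = (129.3 - 113.1)/(6*0.98026835) = 2.7543
Cpu = (129.3 - 119.23)/(3*0.98026835) = 3.4242
Cpl = (119.23 - 113.1)/(3*0.98026835) = 2.0845
Cpk = min(Cpu, Cpl) = 2.0845

2.0845


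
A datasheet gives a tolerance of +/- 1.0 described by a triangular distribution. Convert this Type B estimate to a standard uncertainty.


u_B = half_width / sqrt(6)
u_B = 1.0 / 2.4494897
u_B = 0.4082

0.4082


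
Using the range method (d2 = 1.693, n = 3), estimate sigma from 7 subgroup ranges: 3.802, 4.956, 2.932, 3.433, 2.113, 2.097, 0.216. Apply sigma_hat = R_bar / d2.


R_bar = (3.802 + 4.956 + 2.932 + 3.433 + 2.113 + 2.097 + 0.216) / 7
R_bar = 19.549 / 7 = 2.7927143
sigma_hat = R_bar / d2 = 2.7927143 / 1.693 = 1.6496

1.6496


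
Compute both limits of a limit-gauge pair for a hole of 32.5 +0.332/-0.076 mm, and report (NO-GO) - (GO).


GO = nominal - lower_tol (smallest hole = maximum material condition)
GO = 32.5 - 0.076 = 32.424
NO-GO = nominal + upper_tol (largest hole = least material condition)
NO-GO = 32.5 + 0.332 = 32.832
spread = NO-GO - GO = 32.832 - 32.424 = 0.4080

0.4080


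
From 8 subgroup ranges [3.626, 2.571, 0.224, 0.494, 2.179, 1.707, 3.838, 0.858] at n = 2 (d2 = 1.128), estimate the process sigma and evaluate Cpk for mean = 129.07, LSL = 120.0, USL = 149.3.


R_bar = (3.626 + 2.571 + 0.224 + 0.494 + 2.179 + 1.707 + 3.838 + 0.858) / 8 = 1.937125
sigma = R_bar / d2 = 1.937125 / 1.128 = 1.7173094
Cp = (USL - LSL)/(6*sigma) = (149.3 - 120.0)/(6*1.7173094) = 2.8436
Cpu = (149.3 - 129.07)/(3*1.7173094) = 3.9267
Cpl = (129.07 - 120.0)/(3*1.7173094) = 1.7605
Cpk = min(Cpu, Cpl) = 1.7605

1.7605


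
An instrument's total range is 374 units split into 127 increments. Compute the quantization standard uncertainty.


resolution = range / divisions
resolution = 374 / 127 = 2.9448819
u_res = resolution / (2*sqrt(3))
u_res = 2.9448819 / 3.4641016
u_res = 0.8501

0.8501


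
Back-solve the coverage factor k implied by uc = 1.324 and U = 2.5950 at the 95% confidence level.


k = U / uc
k = 2.5950 / 1.324
k = 1.96

1.96


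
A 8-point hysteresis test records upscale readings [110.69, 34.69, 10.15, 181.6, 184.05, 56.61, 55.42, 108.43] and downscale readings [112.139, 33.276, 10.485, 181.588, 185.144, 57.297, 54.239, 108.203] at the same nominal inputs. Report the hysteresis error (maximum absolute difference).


|110.69 - 112.139| = 1.4490
|34.69 - 33.276| = 1.4140
|10.15 - 10.485| = 0.3350
|181.6 - 181.588| = 0.0120
|184.05 - 185.144| = 1.0940
|56.61 - 57.297| = 0.6870
|55.42 - 54.239| = 1.1810
|108.43 - 108.203| = 0.2270
hysteresis = max(diffs) = 1.4490

1.4490


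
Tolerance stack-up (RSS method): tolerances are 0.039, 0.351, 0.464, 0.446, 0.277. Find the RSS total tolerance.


RSS = sqrt(0.039^2 + 0.351^2 + 0.464^2 + 0.446^2 + 0.277^2)
= sqrt(0.615663)
= 0.7846

0.7846


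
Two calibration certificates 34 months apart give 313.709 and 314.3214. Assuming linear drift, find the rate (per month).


rate = (v2 - v1) / months
= (314.3214 - 313.709) / 34
= 0.6124 / 34
= 0.0180

0.0180


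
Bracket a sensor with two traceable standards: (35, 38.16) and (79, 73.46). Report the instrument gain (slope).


slope = (y2 - y1) / (x2 - x1)
= (73.46 - 38.16) / (79 - 35)
= 35.3000 / 44
= 0.8023

0.8023


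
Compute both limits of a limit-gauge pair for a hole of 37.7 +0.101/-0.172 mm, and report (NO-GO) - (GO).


GO = nominal - lower_tol (smallest hole = maximum material condition)
GO = 37.7 - 0.172 = 37.528
NO-GO = nominal + upper_tol (largest hole = least material condition)
NO-GO = 37.7 + 0.101 = 37.801
spread = NO-GO - GO = 37.801 - 37.528 = 0.2730

0.2730


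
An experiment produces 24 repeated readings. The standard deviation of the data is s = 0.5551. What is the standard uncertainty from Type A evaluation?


u_A = s / sqrt(n)
u_A = 0.5551 / sqrt(24)
u_A = 0.5551 / 4.8989795
u_A = 0.1133

0.1133


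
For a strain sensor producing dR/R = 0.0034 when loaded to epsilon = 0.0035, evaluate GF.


GF = (dR/R) / epsilon
= 0.0034 / 0.0035
= 0.9714

0.9714


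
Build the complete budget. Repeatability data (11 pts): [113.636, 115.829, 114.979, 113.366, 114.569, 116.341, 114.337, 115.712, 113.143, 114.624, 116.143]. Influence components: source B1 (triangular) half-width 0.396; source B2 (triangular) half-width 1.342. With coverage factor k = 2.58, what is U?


mean = (113.636 + 115.829 + 114.979 + 113.366 + 114.569 + 116.341 + 114.337 + 115.712 + 113.143 + 114.624 + 116.143) / 11 = 114.789
s = sqrt(sum((x - mean)^2)/(n-1)) = 1.1205013
u_A = s / sqrt(n) = 1.1205013 / sqrt(11) = 0.33784385
u_B1 = 0.396 / sqrt(6) = 0.16166632
u_B2 = 1.342 / sqrt(6) = 0.54786921
uc = sqrt(0.33784385^2 + 0.16166632^2 + 0.54786921^2) = 0.66365287
U = k * uc = 2.58 * 0.66365287
U = 1.7122

1.7122


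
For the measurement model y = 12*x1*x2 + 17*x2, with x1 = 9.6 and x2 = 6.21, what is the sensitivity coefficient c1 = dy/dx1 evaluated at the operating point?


y = 12*x1*x2 + 17*x2
dy/dx1 = 12*x2
Evaluate at x2 = 6.21: c1 = 12 * 6.21
c1 = 74.5200

74.5200
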